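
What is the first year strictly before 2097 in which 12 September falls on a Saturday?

2093

From one year to the next, a fixed date's weekday advances by 1, or by 2 when a Feb 29 lies between the two dates.
2097: September 12 is Thursday.
2096: Wednesday (−1)
2095: Monday (−2)
2094: Sunday (−1)
2093: Saturday (−1)
12 September falls on a Saturday in 2093.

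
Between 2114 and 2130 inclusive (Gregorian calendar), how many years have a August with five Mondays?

August has 31 days; it has five Mondays when Monday falls among the first (month-length − 28) days — i.e. when August 1 is one of Monday/Sunday/Saturday.
August 1 by year: 2114:Wed 2115:Thu 2116:Sat✓ 2117:Sun✓ 2118:Mon✓ 2119:Tue 2120:Thu 2121:Fri 2122:Sat✓ 2123:Sun✓ 2124:Tue 2125:Wed 2126:Thu 2127:Fri 2128:Sun✓ 2129:Mon✓ 2130:Tue
Years with five Mondays: 2116, 2117, 2118, 2122, 2123, 2128, 2129 → 7.

7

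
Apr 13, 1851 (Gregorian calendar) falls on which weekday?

January 1, 1851 is a Wednesday.
April 13 is day 103 of the year, i.e. 102 days after Jan 1.
102 mod 7 = 4, so advance 4 weekdays from Wednesday: Sunday.

Sunday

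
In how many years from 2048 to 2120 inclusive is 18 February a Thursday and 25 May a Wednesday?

2

Check each year's weekday for 18 February and 25 May:
  2048: Tue/Mon  2049: Thu/Tue  2050: Fri/Wed  2051: Sat/Thu  2052: Sun/Sat  2053: Tue/Sun  2054: Wed/Mon  2055: Thu/Tue  2056: Fri/Thu  2057: Sun/Fri  2058: Mon/Sat  2059: Tue/Sun  2060: Wed/Tue  2061: Fri/Wed  …(45 more)…  2107: Fri/Wed  2108: Sat/Fri  2109: Mon/Sat  2110: Tue/Sun  2111: Wed/Mon  2112: Thu/Wed ✓  2113: Sat/Thu  2114: Sun/Fri  2115: Mon/Sat  2116: Tue/Mon  2117: Thu/Tue  2118: Fri/Wed  2119: Sat/Thu  2120: Sun/Sat
Both conditions hold in: 2072, 2112 — 2.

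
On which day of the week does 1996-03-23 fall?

Saturday

January 1, 1996 is a Monday.
March 23 is day 83 of the year, i.e. 82 days after Jan 1.
82 mod 7 = 5, so advance 5 weekdays from Monday: Saturday.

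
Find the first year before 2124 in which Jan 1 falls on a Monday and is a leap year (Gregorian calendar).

2120

Jan 1 advances by 2 weekdays after a leap year and by 1 after a common year.
2124: Jan 1 is Saturday (leap).
2123: Friday
2122: Thursday
2121: Wednesday
2120: Monday (leap)
2120 begins on a Monday and is a leap year.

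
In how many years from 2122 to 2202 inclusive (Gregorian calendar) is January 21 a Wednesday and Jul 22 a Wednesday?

10

Check each year's weekday for January 21 and Jul 22:
  2122: Wed/Wed ✓  2123: Thu/Thu  2124: Fri/Sat  2125: Sun/Sun  2126: Mon/Mon  2127: Tue/Tue  2128: Wed/Thu  2129: Fri/Fri  2130: Sat/Sat  2131: Sun/Sun  2132: Mon/Tue  2133: Wed/Wed ✓  2134: Thu/Thu  2135: Fri/Fri  …(53 more)…  2189: Wed/Wed ✓  2190: Thu/Thu  2191: Fri/Fri  2192: Sat/Sun  2193: Mon/Mon  2194: Tue/Tue  2195: Wed/Wed ✓  2196: Thu/Fri  2197: Sat/Sat  2198: Sun/Sun  2199: Mon/Mon  2200: Tue/Tue  2201: Wed/Wed ✓  2202: Thu/Thu
Both conditions hold in: 2122, 2133, 2139, 2150, 2161, 2167, 2178, 2189, 2195, 2201 — 10.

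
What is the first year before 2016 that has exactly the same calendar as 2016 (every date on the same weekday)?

1988

Two years share a calendar iff Jan 1 falls on the same weekday and both are leap or both are common. 2016: Jan 1 is Friday, leap year.
2015: Jan 1 Thursday, common
2014: Jan 1 Wednesday, common
2013: Jan 1 Tuesday, common
2012: Jan 1 Sunday, leap
2011: Jan 1 Saturday, common
2010: Jan 1 Friday, common
2009: Jan 1 Thursday, common
2008: Jan 1 Tuesday, leap
2007: Jan 1 Monday, common
2006: Jan 1 Sunday, common
2005: Jan 1 Saturday, common
2004: Jan 1 Thursday, leap
2003: Jan 1 Wednesday, common
2002: Jan 1 Tuesday, common
2001: Jan 1 Monday, common
2000: Jan 1 Saturday, leap
1999: Jan 1 Friday, common
1998: Jan 1 Thursday, common
1997: Jan 1 Wednesday, common
1996: Jan 1 Monday, leap
1995: Jan 1 Sunday, common
1994: Jan 1 Saturday, common
1993: Jan 1 Friday, common
1992: Jan 1 Wednesday, leap
1991: Jan 1 Tuesday, common
1990: Jan 1 Monday, common
1989: Jan 1 Sunday, common
1988: Jan 1 Friday, leap
1988 matches on both conditions.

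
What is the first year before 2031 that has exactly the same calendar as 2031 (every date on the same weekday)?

2025

Two years share a calendar iff Jan 1 falls on the same weekday and both are leap or both are common. 2031: Jan 1 is Wednesday, common year.
2030: Jan 1 Tuesday, common
2029: Jan 1 Monday, common
2028: Jan 1 Saturday, leap
2027: Jan 1 Friday, common
2026: Jan 1 Thursday, common
2025: Jan 1 Wednesday, common
2025 matches on both conditions.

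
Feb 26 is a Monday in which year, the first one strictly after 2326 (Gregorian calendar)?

2334

From one year to the next, a fixed date's weekday advances by 1, or by 2 when a Feb 29 lies between the two dates.
2326: February 26 is Friday.
2327: Saturday (+1)
2328: Sunday (+1)
2329: Tuesday (+2)
2330: Wednesday (+1)
2331: Thursday (+1)
2332: Friday (+1)
2333: Sunday (+2)
2334: Monday (+1)
Feb 26 falls on a Monday in 2334.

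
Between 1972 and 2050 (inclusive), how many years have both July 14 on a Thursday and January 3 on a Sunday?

3

Check each year's weekday for July 14 and January 3:
  1972: Fri/Mon  1973: Sat/Wed  1974: Sun/Thu  1975: Mon/Fri  1976: Wed/Sat  1977: Thu/Mon  1978: Fri/Tue  1979: Sat/Wed  1980: Mon/Thu  1981: Tue/Sat  1982: Wed/Sun  1983: Thu/Mon  1984: Sat/Tue  1985: Sun/Thu  …(51 more)…  2037: Tue/Sat  2038: Wed/Sun  2039: Thu/Mon  2040: Sat/Tue  2041: Sun/Thu  2042: Mon/Fri  2043: Tue/Sat  2044: Thu/Sun ✓  2045: Fri/Tue  2046: Sat/Wed  2047: Sun/Thu  2048: Tue/Fri  2049: Wed/Sun  2050: Thu/Mon
Both conditions hold in: 1988, 2016, 2044 — 3.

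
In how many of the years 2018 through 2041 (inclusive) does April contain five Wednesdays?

April has 30 days; it has five Wednesdays when Wednesday falls among the first (month-length − 28) days — i.e. when April 1 is one of Wednesday/Tuesday.
April 1 by year: 2018:Sun 2019:Mon 2020:Wed✓ 2021:Thu 2022:Fri 2023:Sat 2024:Mon 2025:Tue✓ 2026:Wed✓ 2027:Thu 2028:Sat 2029:Sun 2030:Mon 2031:Tue✓ 2032:Thu 2033:Fri 2034:Sat 2035:Sun 2036:Tue✓ 2037:Wed✓ 2038:Thu 2039:Fri 2040:Sun 2041:Mon
Years with five Wednesdays: 2020, 2025, 2026, 2031, 2036, 2037 → 6.

6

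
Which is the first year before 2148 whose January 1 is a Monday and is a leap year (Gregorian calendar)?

Jan 1 advances by 2 weekdays after a leap year and by 1 after a common year.
2148: Jan 1 is Monday (leap).
2147: Sunday
2146: Saturday
2145: Friday
2144: Wednesday (leap)
2143: Tuesday
2142: Monday
2141: Sunday
2140: Friday (leap)
2139: Thursday
2138: Wednesday
2137: Tuesday
2136: Sunday (leap)
2135: Saturday
2134: Friday
2133: Thursday
2132: Tuesday (leap)
2131: Monday
2130: Sunday
2129: Saturday
2128: Thursday (leap)
2127: Wednesday
2126: Tuesday
2125: Monday
2124: Saturday (leap)
2123: Friday
2122: Thursday
2121: Wednesday
2120: Monday (leap)
2120 begins on a Monday and is a leap year.

2120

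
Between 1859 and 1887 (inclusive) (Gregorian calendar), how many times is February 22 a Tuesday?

Track February 22's weekday year by year (advancing +1, or +2 across a Feb 29):
  1859: Tue ✓  1860: Wed (+1)  1861: Fri (+2)  1862: Sat (+1)  1863: Sun (+1)
  1864: Mon (+1)  1865: Wed (+2)  1866: Thu (+1)  1867: Fri (+1)  1868: Sat (+1)
  1869: Mon (+2)  1870: Tue (+1) ✓  1871: Wed (+1)  1872: Thu (+1)  1873: Sat (+2)
  1874: Sun (+1)  1875: Mon (+1)  1876: Tue (+1) ✓  1877: Thu (+2)  1878: Fri (+1)
  1879: Sat (+1)  1880: Sun (+1)  1881: Tue (+2) ✓  1882: Wed (+1)  1883: Thu (+1)
  1884: Fri (+1)  1885: Sun (+2)  1886: Mon (+1)  1887: Tue (+1) ✓
Tuesday years: 1859, 1870, 1876, 1881, 1887 — 5 in total.

5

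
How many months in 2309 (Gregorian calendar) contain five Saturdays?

4

A month of length L has five Saturdays iff its first Saturday is on day ≤ L−28 (so day 1–3 in a 31-day month, 1–2 in a 30-day month, day 1 in a leap February).
Checking each month of 2309: Jan starts Fri (31d) ✓; Feb starts Mon (28d); Mar starts Mon (31d); Apr starts Thu (30d); May starts Sat (31d) ✓; Jun starts Tue (30d); Jul starts Thu (31d) ✓; Aug starts Sun (31d); Sep starts Wed (30d); Oct starts Fri (31d) ✓; Nov starts Mon (30d); Dec starts Wed (31d).
Five-Saturday months: January, May, July, October → 4.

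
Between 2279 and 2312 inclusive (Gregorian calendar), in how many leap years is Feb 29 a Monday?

Leap years in 2279–2312: 8 of them.
Feb 29 weekday advances by 5 (mod 7) from one leap year to the next four years later (or differs when a century non-leap intervenes).
Leap-day weekdays: 2280:Sun 2284:Fri 2288:Wed 2292:Mon✓ 2296:Sat 2304:Mon✓ 2308:Sat 2312:Thu
Monday: 2292, 2304 → 2.

2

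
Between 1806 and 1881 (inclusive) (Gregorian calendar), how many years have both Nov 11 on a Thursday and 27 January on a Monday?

0

Check each year's weekday for Nov 11 and 27 January:
  1806: Tue/Mon  1807: Wed/Tue  1808: Fri/Wed  1809: Sat/Fri  1810: Sun/Sat  1811: Mon/Sun  1812: Wed/Mon  1813: Thu/Wed  1814: Fri/Thu  1815: Sat/Fri  1816: Mon/Sat  1817: Tue/Mon  1818: Wed/Tue  1819: Thu/Wed  …(48 more)…  1868: Wed/Mon  1869: Thu/Wed  1870: Fri/Thu  1871: Sat/Fri  1872: Mon/Sat  1873: Tue/Mon  1874: Wed/Tue  1875: Thu/Wed  1876: Sat/Thu  1877: Sun/Sat  1878: Mon/Sun  1879: Tue/Mon  1880: Thu/Tue  1881: Fri/Thu
Both conditions hold in: no year — 0.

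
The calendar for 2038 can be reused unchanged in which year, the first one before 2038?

2027

Two years share a calendar iff Jan 1 falls on the same weekday and both are leap or both are common. 2038: Jan 1 is Friday, common year.
2037: Jan 1 Thursday, common
2036: Jan 1 Tuesday, leap
2035: Jan 1 Monday, common
2034: Jan 1 Sunday, common
2033: Jan 1 Saturday, common
2032: Jan 1 Thursday, leap
2031: Jan 1 Wednesday, common
2030: Jan 1 Tuesday, common
2029: Jan 1 Monday, common
2028: Jan 1 Saturday, leap
2027: Jan 1 Friday, common
2027 matches on both conditions.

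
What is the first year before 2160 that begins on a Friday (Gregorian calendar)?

2151

Jan 1 advances by 2 weekdays after a leap year and by 1 after a common year.
2160: Jan 1 is Tuesday (leap).
2159: Monday
2158: Sunday
2157: Saturday
2156: Thursday (leap)
2155: Wednesday
2154: Tuesday
2153: Monday
2152: Saturday (leap)
2151: Friday
2151 begins on a Friday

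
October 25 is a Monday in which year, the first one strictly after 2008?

2010

From one year to the next, a fixed date's weekday advances by 1, or by 2 when a Feb 29 lies between the two dates.
2008: October 25 is Saturday.
2009: Sunday (+1)
2010: Monday (+1)
October 25 falls on a Monday in 2010.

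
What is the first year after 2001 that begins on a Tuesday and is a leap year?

Jan 1 advances by 2 weekdays after a leap year and by 1 after a common year.
2001: Jan 1 is Monday.
2002: Tuesday
2003: Wednesday
2004: Thursday (leap)
2005: Saturday
2006: Sunday
2007: Monday
2008: Tuesday (leap)
2008 begins on a Tuesday and is a leap year.

2008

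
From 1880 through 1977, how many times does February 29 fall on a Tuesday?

Leap years in 1880–1977: 24 of them.
Feb 29 weekday advances by 5 (mod 7) from one leap year to the next four years later (or differs when a century non-leap intervenes).
Leap-day weekdays: 1880:Sun 1884:Fri 1888:Wed 1892:Mon 1896:Sat 1904:Mon 1908:Sat 1912:Thu 1916:Tue✓ 1920:Sun 1924:Fri 1928:Wed 1932:Mon 1936:Sat 1940:Thu 1944:Tue✓ 1948:Sun 1952:Fri 1956:Wed 1960:Mon 1964:Sat 1968:Thu 1972:Tue✓ 1976:Sun
Tuesday: 1916, 1944, 1972 → 3.

3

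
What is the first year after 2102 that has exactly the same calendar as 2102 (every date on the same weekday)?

Two years share a calendar iff Jan 1 falls on the same weekday and both are leap or both are common. 2102: Jan 1 is Sunday, common year.
2103: Jan 1 Monday, common
2104: Jan 1 Tuesday, leap
2105: Jan 1 Thursday, common
2106: Jan 1 Friday, common
2107: Jan 1 Saturday, common
2108: Jan 1 Sunday, leap
2109: Jan 1 Tuesday, common
2110: Jan 1 Wednesday, common
2111: Jan 1 Thursday, common
2112: Jan 1 Friday, leap
2113: Jan 1 Sunday, common
2113 matches on both conditions.

2113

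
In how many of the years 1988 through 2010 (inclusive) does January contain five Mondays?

10

January has 31 days; it has five Mondays when Monday falls among the first (month-length − 28) days — i.e. when January 1 is one of Monday/Sunday/Saturday.
January 1 by year: 1988:Fri 1989:Sun✓ 1990:Mon✓ 1991:Tue 1992:Wed 1993:Fri 1994:Sat✓ 1995:Sun✓ 1996:Mon✓ 1997:Wed 1998:Thu 1999:Fri 2000:Sat✓ 2001:Mon✓ 2002:Tue 2003:Wed 2004:Thu 2005:Sat✓ 2006:Sun✓ 2007:Mon✓ 2008:Tue 2009:Thu 2010:Fri
Years with five Mondays: 1989, 1990, 1994, 1995, 1996, 2000, 2001, 2005, 2006, 2007 → 10.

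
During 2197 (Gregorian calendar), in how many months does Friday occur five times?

4

A month of length L has five Fridays iff its first Friday is on day ≤ L−28 (so day 1–3 in a 31-day month, 1–2 in a 30-day month, day 1 in a leap February).
Checking each month of 2197: Jan starts Sun (31d); Feb starts Wed (28d); Mar starts Wed (31d) ✓; Apr starts Sat (30d); May starts Mon (31d); Jun starts Thu (30d) ✓; Jul starts Sat (31d); Aug starts Tue (31d); Sep starts Fri (30d) ✓; Oct starts Sun (31d); Nov starts Wed (30d); Dec starts Fri (31d) ✓.
Five-Friday months: March, June, September, December → 4.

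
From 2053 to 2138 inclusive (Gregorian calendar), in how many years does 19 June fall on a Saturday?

Track 19 June's weekday year by year (advancing +1, or +2 across a Feb 29):
  2053: Thu  2054: Fri (+1)  2055: Sat (+1) ✓  2056: Mon (+2)  2057: Tue (+1)
  2058: Wed (+1)  2059: Thu (+1)  2060: Sat (+2) ✓  2061: Sun (+1)  2062: Mon (+1)
  2063: Tue (+1)  2064: Thu (+2)  2065: Fri (+1)  2066: Sat (+1) ✓  … (58 more years) …
  2125: Tue (+1)  2126: Wed (+1)  2127: Thu (+1)  2128: Sat (+2) ✓  2129: Sun (+1)
  2130: Mon (+1)  2131: Tue (+1)  2132: Thu (+2)  2133: Fri (+1)  2134: Sat (+1) ✓
  2135: Sun (+1)  2136: Tue (+2)  2137: Wed (+1)  2138: Thu (+1)
Saturday years: 2055, 2060, 2066, 2077, 2083, 2088, 2094, 2100, 2106, 2117, 2123, 2128, 2134 — 13 in total.

13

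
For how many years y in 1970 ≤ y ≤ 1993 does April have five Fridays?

7

April has 30 days; it has five Fridays when Friday falls among the first (month-length − 28) days — i.e. when April 1 is one of Friday/Thursday.
April 1 by year: 1970:Wed 1971:Thu✓ 1972:Sat 1973:Sun 1974:Mon 1975:Tue 1976:Thu✓ 1977:Fri✓ 1978:Sat 1979:Sun 1980:Tue 1981:Wed 1982:Thu✓ 1983:Fri✓ 1984:Sun 1985:Mon 1986:Tue 1987:Wed 1988:Fri✓ 1989:Sat 1990:Sun 1991:Mon 1992:Wed 1993:Thu✓
Years with five Fridays: 1971, 1976, 1977, 1982, 1983, 1988, 1993 → 7.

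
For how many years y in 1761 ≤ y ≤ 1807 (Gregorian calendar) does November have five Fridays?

November has 30 days; it has five Fridays when Friday falls among the first (month-length − 28) days — i.e. when November 1 is one of Friday/Thursday.
November 1 by year: 1761:Sun 1762:Mon 1763:Tue 1764:Thu✓ 1765:Fri✓ 1766:Sat 1767:Sun 1768:Tue 1769:Wed 1770:Thu✓ 1771:Fri✓ 1772:Sun 1773:Mon 1774:Tue 1775:Wed …(17 more)… 1793:Fri✓ 1794:Sat 1795:Sun 1796:Tue 1797:Wed 1798:Thu✓ 1799:Fri✓ 1800:Sat 1801:Sun 1802:Mon 1803:Tue 1804:Thu✓ 1805:Fri✓ 1806:Sat 1807:Sun
Years with five Fridays: 1764, 1765, 1770, 1771, 1776, 1781, 1782, 1787, 1792, 1793, 1798, 1799, 1804, 1805 → 14.

14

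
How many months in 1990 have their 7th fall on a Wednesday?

Check the 7th of each month of 1990: Jan 7: Sun, Feb 7: Wed, Mar 7: Wed, Apr 7: Sat, May 7: Mon, Jun 7: Thu, Jul 7: Sat, Aug 7: Tue, Sep 7: Fri, Oct 7: Sun, Nov 7: Wed, Dec 7: Fri.
Wednesday occurs in February, March, November — 3 months.

3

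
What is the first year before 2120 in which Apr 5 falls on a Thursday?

2114

From one year to the next, a fixed date's weekday advances by 1, or by 2 when a Feb 29 lies between the two dates.
2120: April 5 is Friday.
2119: Wednesday (−2)
2118: Tuesday (−1)
2117: Monday (−1)
2116: Sunday (−1)
2115: Friday (−2)
2114: Thursday (−1)
Apr 5 falls on a Thursday in 2114.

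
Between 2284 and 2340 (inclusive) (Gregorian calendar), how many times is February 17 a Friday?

Track February 17's weekday year by year (advancing +1, or +2 across a Feb 29):
  2284: Sun  2285: Tue (+2)  2286: Wed (+1)  2287: Thu (+1)  2288: Fri (+1) ✓
  2289: Sun (+2)  2290: Mon (+1)  2291: Tue (+1)  2292: Wed (+1)  2293: Fri (+2) ✓
  2294: Sat (+1)  2295: Sun (+1)  2296: Mon (+1)  2297: Wed (+2)  … (29 more years) …
  2327: Thu (+1)  2328: Fri (+1) ✓  2329: Sun (+2)  2330: Mon (+1)  2331: Tue (+1)
  2332: Wed (+1)  2333: Fri (+2) ✓  2334: Sat (+1)  2335: Sun (+1)  2336: Mon (+1)
  2337: Wed (+2)  2338: Thu (+1)  2339: Fri (+1) ✓  2340: Sat (+1)
Friday years: 2288, 2293, 2299, 2305, 2311, 2322, 2328, 2333, 2339 — 9 in total.

9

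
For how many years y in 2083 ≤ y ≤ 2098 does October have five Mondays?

7

October has 31 days; it has five Mondays when Monday falls among the first (month-length − 28) days — i.e. when October 1 is one of Monday/Sunday/Saturday.
October 1 by year: 2083:Fri 2084:Sun✓ 2085:Mon✓ 2086:Tue 2087:Wed 2088:Fri 2089:Sat✓ 2090:Sun✓ 2091:Mon✓ 2092:Wed 2093:Thu 2094:Fri 2095:Sat✓ 2096:Mon✓ 2097:Tue 2098:Wed
Years with five Mondays: 2084, 2085, 2089, 2090, 2091, 2095, 2096 → 7.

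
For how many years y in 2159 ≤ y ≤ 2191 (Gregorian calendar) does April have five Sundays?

9

April has 30 days; it has five Sundays when Sunday falls among the first (month-length − 28) days — i.e. when April 1 is one of Sunday/Saturday.
April 1 by year: 2159:Sun✓ 2160:Tue 2161:Wed 2162:Thu 2163:Fri 2164:Sun✓ 2165:Mon 2166:Tue 2167:Wed 2168:Fri 2169:Sat✓ 2170:Sun✓ 2171:Mon 2172:Wed 2173:Thu …(3 more)… 2177:Tue 2178:Wed 2179:Thu 2180:Sat✓ 2181:Sun✓ 2182:Mon 2183:Tue 2184:Thu 2185:Fri 2186:Sat✓ 2187:Sun✓ 2188:Tue 2189:Wed 2190:Thu 2191:Fri
Years with five Sundays: 2159, 2164, 2169, 2170, 2175, 2180, 2181, 2186, 2187 → 9.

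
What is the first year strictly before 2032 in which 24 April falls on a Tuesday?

2029

From one year to the next, a fixed date's weekday advances by 1, or by 2 when a Feb 29 lies between the two dates.
2032: April 24 is Saturday.
2031: Thursday (−2)
2030: Wednesday (−1)
2029: Tuesday (−1)
24 April falls on a Tuesday in 2029.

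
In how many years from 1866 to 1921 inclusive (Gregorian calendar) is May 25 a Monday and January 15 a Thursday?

Check each year's weekday for May 25 and January 15:
  1866: Fri/Mon  1867: Sat/Tue  1868: Mon/Wed  1869: Tue/Fri  1870: Wed/Sat  1871: Thu/Sun  1872: Sat/Mon  1873: Sun/Wed  1874: Mon/Thu ✓  1875: Tue/Fri  1876: Thu/Sat  1877: Fri/Mon  1878: Sat/Tue  1879: Sun/Wed  …(28 more)…  1908: Mon/Wed  1909: Tue/Fri  1910: Wed/Sat  1911: Thu/Sun  1912: Sat/Mon  1913: Sun/Wed  1914: Mon/Thu ✓  1915: Tue/Fri  1916: Thu/Sat  1917: Fri/Mon  1918: Sat/Tue  1919: Sun/Wed  1920: Tue/Thu  1921: Wed/Sat
Both conditions hold in: 1874, 1885, 1891, 1903, 1914 — 5.

5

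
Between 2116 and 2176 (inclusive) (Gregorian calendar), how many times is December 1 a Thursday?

9

Track December 1's weekday year by year (advancing +1, or +2 across a Feb 29):
  2116: Tue  2117: Wed (+1)  2118: Thu (+1) ✓  2119: Fri (+1)  2120: Sun (+2)
  2121: Mon (+1)  2122: Tue (+1)  2123: Wed (+1)  2124: Fri (+2)  2125: Sat (+1)
  2126: Sun (+1)  2127: Mon (+1)  2128: Wed (+2)  2129: Thu (+1) ✓  … (33 more years) …
  2163: Thu (+1) ✓  2164: Sat (+2)  2165: Sun (+1)  2166: Mon (+1)  2167: Tue (+1)
  2168: Thu (+2) ✓  2169: Fri (+1)  2170: Sat (+1)  2171: Sun (+1)  2172: Tue (+2)
  2173: Wed (+1)  2174: Thu (+1) ✓  2175: Fri (+1)  2176: Sun (+2)
Thursday years: 2118, 2129, 2135, 2140, 2146, 2157, 2163, 2168, 2174 — 9 in total.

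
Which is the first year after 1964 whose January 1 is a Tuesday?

Jan 1 advances by 2 weekdays after a leap year and by 1 after a common year.
1964: Jan 1 is Wednesday (leap).
1965: Friday
1966: Saturday
1967: Sunday
1968: Monday (leap)
1969: Wednesday
1970: Thursday
1971: Friday
1972: Saturday (leap)
1973: Monday
1974: Tuesday
1974 begins on a Tuesday

1974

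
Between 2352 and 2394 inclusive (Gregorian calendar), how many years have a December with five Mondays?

18

December has 31 days; it has five Mondays when Monday falls among the first (month-length − 28) days — i.e. when December 1 is one of Monday/Sunday/Saturday.
December 1 by year: 2352:Mon✓ 2353:Tue 2354:Wed 2355:Thu 2356:Sat✓ 2357:Sun✓ 2358:Mon✓ 2359:Tue 2360:Thu 2361:Fri 2362:Sat✓ 2363:Sun✓ 2364:Tue 2365:Wed 2366:Thu …(13 more)… 2380:Mon✓ 2381:Tue 2382:Wed 2383:Thu 2384:Sat✓ 2385:Sun✓ 2386:Mon✓ 2387:Tue 2388:Thu 2389:Fri 2390:Sat✓ 2391:Sun✓ 2392:Tue 2393:Wed 2394:Thu
Years with five Mondays: 2352, 2356, 2357, 2358, 2362, 2363, 2368, 2369, 2373, 2374, 2375, 2379, 2380, 2384, 2385, 2386, 2390, 2391 → 18.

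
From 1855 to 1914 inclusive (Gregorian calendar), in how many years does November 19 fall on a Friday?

7

Track November 19's weekday year by year (advancing +1, or +2 across a Feb 29):
  1855: Mon  1856: Wed (+2)  1857: Thu (+1)  1858: Fri (+1) ✓  1859: Sat (+1)
  1860: Mon (+2)  1861: Tue (+1)  1862: Wed (+1)  1863: Thu (+1)  1864: Sat (+2)
  1865: Sun (+1)  1866: Mon (+1)  1867: Tue (+1)  1868: Thu (+2)  … (32 more years) …
  1901: Tue (+1)  1902: Wed (+1)  1903: Thu (+1)  1904: Sat (+2)  1905: Sun (+1)
  1906: Mon (+1)  1907: Tue (+1)  1908: Thu (+2)  1909: Fri (+1) ✓  1910: Sat (+1)
  1911: Sun (+1)  1912: Tue (+2)  1913: Wed (+1)  1914: Thu (+1)
Friday years: 1858, 1869, 1875, 1880, 1886, 1897, 1909 — 7 in total.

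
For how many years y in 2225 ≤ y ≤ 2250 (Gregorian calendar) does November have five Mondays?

November has 30 days; it has five Mondays when Monday falls among the first (month-length − 28) days — i.e. when November 1 is one of Monday/Sunday.
November 1 by year: 2225:Tue 2226:Wed 2227:Thu 2228:Sat 2229:Sun✓ 2230:Mon✓ 2231:Tue 2232:Thu 2233:Fri 2234:Sat 2235:Sun✓ 2236:Tue 2237:Wed 2238:Thu 2239:Fri 2240:Sun✓ 2241:Mon✓ 2242:Tue 2243:Wed 2244:Fri 2245:Sat 2246:Sun✓ 2247:Mon✓ 2248:Wed 2249:Thu 2250:Fri
Years with five Mondays: 2229, 2230, 2235, 2240, 2241, 2246, 2247 → 7.

7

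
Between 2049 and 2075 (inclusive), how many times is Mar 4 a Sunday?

Track Mar 4's weekday year by year (advancing +1, or +2 across a Feb 29):
  2049: Thu  2050: Fri (+1)  2051: Sat (+1)  2052: Mon (+2)  2053: Tue (+1)
  2054: Wed (+1)  2055: Thu (+1)  2056: Sat (+2)  2057: Sun (+1) ✓  2058: Mon (+1)
  2059: Tue (+1)  2060: Thu (+2)  2061: Fri (+1)  2062: Sat (+1)  2063: Sun (+1) ✓
  2064: Tue (+2)  2065: Wed (+1)  2066: Thu (+1)  2067: Fri (+1)  2068: Sun (+2) ✓
  2069: Mon (+1)  2070: Tue (+1)  2071: Wed (+1)  2072: Fri (+2)  2073: Sat (+1)
  2074: Sun (+1) ✓  2075: Mon (+1)
Sunday years: 2057, 2063, 2068, 2074 — 4 in total.

4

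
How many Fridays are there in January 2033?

January 2033 has 31 days and begins on Saturday.
The first Friday is January 7.
Fridays fall on 7, 14, 21, 28 — that's 4.

4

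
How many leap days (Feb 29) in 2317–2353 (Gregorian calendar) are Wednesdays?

Leap years in 2317–2353: 9 of them.
Feb 29 weekday advances by 5 (mod 7) from one leap year to the next four years later (or differs when a century non-leap intervenes).
Leap-day weekdays: 2320:Sun 2324:Fri 2328:Wed✓ 2332:Mon 2336:Sat 2340:Thu 2344:Tue 2348:Sun 2352:Fri
Wednesday: 2328 → 1.

1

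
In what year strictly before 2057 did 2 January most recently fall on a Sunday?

2056

From one year to the next, a fixed date's weekday advances by 1, or by 2 when a Feb 29 lies between the two dates.
2057: January 2 is Tuesday.
2056: Sunday (−2)
2 January falls on a Sunday in 2056.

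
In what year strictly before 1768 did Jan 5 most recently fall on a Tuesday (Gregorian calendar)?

From one year to the next, a fixed date's weekday advances by 1, or by 2 when a Feb 29 lies between the two dates.
1768: January 5 is Tuesday.
1767: Monday (−1)
1766: Sunday (−1)
1765: Saturday (−1)
1764: Thursday (−2)
1763: Wednesday (−1)
1762: Tuesday (−1)
Jan 5 falls on a Tuesday in 1762.

1762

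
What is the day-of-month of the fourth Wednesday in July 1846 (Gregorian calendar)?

22

July 1, 1846 is a Wednesday, so the first Wednesday is the 1st.
The fourth Wednesday is 1 + 21 = 22.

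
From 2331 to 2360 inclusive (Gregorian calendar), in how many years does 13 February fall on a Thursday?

Track 13 February's weekday year by year (advancing +1, or +2 across a Feb 29):
  2331: Fri  2332: Sat (+1)  2333: Mon (+2)  2334: Tue (+1)  2335: Wed (+1)
  2336: Thu (+1) ✓  2337: Sat (+2)  2338: Sun (+1)  2339: Mon (+1)  2340: Tue (+1)
  2341: Thu (+2) ✓  2342: Fri (+1)  2343: Sat (+1)  2344: Sun (+1)  2345: Tue (+2)
  2346: Wed (+1)  2347: Thu (+1) ✓  2348: Fri (+1)  2349: Sun (+2)  2350: Mon (+1)
  2351: Tue (+1)  2352: Wed (+1)  2353: Fri (+2)  2354: Sat (+1)  2355: Sun (+1)
  2356: Mon (+1)  2357: Wed (+2)  2358: Thu (+1) ✓  2359: Fri (+1)  2360: Sat (+1)
Thursday years: 2336, 2341, 2347, 2358 — 4 in total.

4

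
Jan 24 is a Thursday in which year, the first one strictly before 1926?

1924

From one year to the next, a fixed date's weekday advances by 1, or by 2 when a Feb 29 lies between the two dates.
1926: January 24 is Sunday.
1925: Saturday (−1)
1924: Thursday (−2)
Jan 24 falls on a Thursday in 1924.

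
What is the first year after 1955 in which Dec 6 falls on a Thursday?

1956

From one year to the next, a fixed date's weekday advances by 1, or by 2 when a Feb 29 lies between the two dates.
1955: December 6 is Tuesday.
1956: Thursday (+2)
Dec 6 falls on a Thursday in 1956.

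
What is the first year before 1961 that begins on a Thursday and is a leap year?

Jan 1 advances by 2 weekdays after a leap year and by 1 after a common year.
1961: Jan 1 is Sunday.
1960: Friday (leap)
1959: Thursday
1958: Wednesday
1957: Tuesday
1956: Sunday (leap)
1955: Saturday
1954: Friday
1953: Thursday
1952: Tuesday (leap)
1951: Monday
1950: Sunday
1949: Saturday
1948: Thursday (leap)
1948 begins on a Thursday and is a leap year.

1948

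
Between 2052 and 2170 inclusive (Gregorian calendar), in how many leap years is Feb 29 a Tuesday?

Leap years in 2052–2170: 29 of them.
Feb 29 weekday advances by 5 (mod 7) from one leap year to the next four years later (or differs when a century non-leap intervenes).
Leap-day weekdays: 2052:Thu 2056:Tue✓ 2060:Sun 2064:Fri 2068:Wed 2072:Mon 2076:Sat 2080:Thu 2084:Tue✓ 2088:Sun 2092:Fri 2096:Wed 2104:Fri …(3 more)… 2120:Thu 2124:Tue✓ 2128:Sun 2132:Fri 2136:Wed 2140:Mon 2144:Sat 2148:Thu 2152:Tue✓ 2156:Sun 2160:Fri 2164:Wed 2168:Mon
Tuesday: 2056, 2084, 2124, 2152 → 4.

4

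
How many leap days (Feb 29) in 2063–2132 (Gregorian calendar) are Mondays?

2

Leap years in 2063–2132: 17 of them.
Feb 29 weekday advances by 5 (mod 7) from one leap year to the next four years later (or differs when a century non-leap intervenes).
Leap-day weekdays: 2064:Fri 2068:Wed 2072:Mon✓ 2076:Sat 2080:Thu 2084:Tue 2088:Sun 2092:Fri 2096:Wed 2104:Fri 2108:Wed 2112:Mon✓ 2116:Sat 2120:Thu 2124:Tue 2128:Sun 2132:Fri
Monday: 2072, 2112 → 2.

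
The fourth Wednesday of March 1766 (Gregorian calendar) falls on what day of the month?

March 1, 1766 is a Saturday, so the first Wednesday is the 5th.
The fourth Wednesday is 5 + 21 = 26.

26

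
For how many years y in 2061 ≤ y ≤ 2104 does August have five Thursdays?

18

August has 31 days; it has five Thursdays when Thursday falls among the first (month-length − 28) days — i.e. when August 1 is one of Thursday/Wednesday/Tuesday.
August 1 by year: 2061:Mon 2062:Tue✓ 2063:Wed✓ 2064:Fri 2065:Sat 2066:Sun 2067:Mon 2068:Wed✓ 2069:Thu✓ 2070:Fri 2071:Sat 2072:Mon 2073:Tue✓ 2074:Wed✓ 2075:Thu✓ …(14 more)… 2090:Tue✓ 2091:Wed✓ 2092:Fri 2093:Sat 2094:Sun 2095:Mon 2096:Wed✓ 2097:Thu✓ 2098:Fri 2099:Sat 2100:Sun 2101:Mon 2102:Tue✓ 2103:Wed✓ 2104:Fri
Years with five Thursdays: 2062, 2063, 2068, 2069, 2073, 2074, 2075, 2079, 2080, 2084, 2085, 2086, 2090, 2091, 2096, 2097, 2102, 2103 → 18.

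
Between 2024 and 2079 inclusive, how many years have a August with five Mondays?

August has 31 days; it has five Mondays when Monday falls among the first (month-length − 28) days — i.e. when August 1 is one of Monday/Sunday/Saturday.
August 1 by year: 2024:Thu 2025:Fri 2026:Sat✓ 2027:Sun✓ 2028:Tue 2029:Wed 2030:Thu 2031:Fri 2032:Sun✓ 2033:Mon✓ 2034:Tue 2035:Wed 2036:Fri 2037:Sat✓ 2038:Sun✓ …(26 more)… 2065:Sat✓ 2066:Sun✓ 2067:Mon✓ 2068:Wed 2069:Thu 2070:Fri 2071:Sat✓ 2072:Mon✓ 2073:Tue 2074:Wed 2075:Thu 2076:Sat✓ 2077:Sun✓ 2078:Mon✓ 2079:Tue
Years with five Mondays: 2026, 2027, 2032, 2033, 2037, 2038, 2039, 2043, 2044, 2048, 2049, 2050, 2054, 2055, 2060, 2061, 2065, 2066, 2067, 2071, 2072, 2076, 2077, 2078 → 24.

24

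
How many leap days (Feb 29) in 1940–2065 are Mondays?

Leap years in 1940–2065: 32 of them.
Feb 29 weekday advances by 5 (mod 7) from one leap year to the next four years later (or differs when a century non-leap intervenes).
Leap-day weekdays: 1940:Thu 1944:Tue 1948:Sun 1952:Fri 1956:Wed 1960:Mon✓ 1964:Sat 1968:Thu 1972:Tue 1976:Sun 1980:Fri 1984:Wed 1988:Mon✓ …(6 more)… 2016:Mon✓ 2020:Sat 2024:Thu 2028:Tue 2032:Sun 2036:Fri 2040:Wed 2044:Mon✓ 2048:Sat 2052:Thu 2056:Tue 2060:Sun 2064:Fri
Monday: 1960, 1988, 2016, 2044 → 4.

4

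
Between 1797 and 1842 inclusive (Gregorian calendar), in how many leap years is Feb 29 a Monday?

2

Leap years in 1797–1842: 10 of them.
Feb 29 weekday advances by 5 (mod 7) from one leap year to the next four years later (or differs when a century non-leap intervenes).
Leap-day weekdays: 1804:Wed 1808:Mon✓ 1812:Sat 1816:Thu 1820:Tue 1824:Sun 1828:Fri 1832:Wed 1836:Mon✓ 1840:Sat
Monday: 1808, 1836 → 2.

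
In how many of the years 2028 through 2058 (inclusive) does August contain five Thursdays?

August has 31 days; it has five Thursdays when Thursday falls among the first (month-length − 28) days — i.e. when August 1 is one of Thursday/Wednesday/Tuesday.
August 1 by year: 2028:Tue✓ 2029:Wed✓ 2030:Thu✓ 2031:Fri 2032:Sun 2033:Mon 2034:Tue✓ 2035:Wed✓ 2036:Fri 2037:Sat 2038:Sun 2039:Mon 2040:Wed✓ 2041:Thu✓ 2042:Fri 2043:Sat 2044:Mon 2045:Tue✓ 2046:Wed✓ 2047:Thu✓ 2048:Sat 2049:Sun 2050:Mon 2051:Tue✓ 2052:Thu✓ 2053:Fri 2054:Sat 2055:Sun 2056:Tue✓ 2057:Wed✓ 2058:Thu✓
Years with five Thursdays: 2028, 2029, 2030, 2034, 2035, 2040, 2041, 2045, 2046, 2047, 2051, 2052, 2056, 2057, 2058 → 15.

15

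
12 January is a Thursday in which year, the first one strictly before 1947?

1939

From one year to the next, a fixed date's weekday advances by 1, or by 2 when a Feb 29 lies between the two dates.
1947: January 12 is Sunday.
1946: Saturday (−1)
1945: Friday (−1)
1944: Wednesday (−2)
1943: Tuesday (−1)
1942: Monday (−1)
1941: Sunday (−1)
1940: Friday (−2)
1939: Thursday (−1)
12 January falls on a Thursday in 1939.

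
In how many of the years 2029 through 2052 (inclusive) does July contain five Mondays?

July has 31 days; it has five Mondays when Monday falls among the first (month-length − 28) days — i.e. when July 1 is one of Monday/Sunday/Saturday.
July 1 by year: 2029:Sun✓ 2030:Mon✓ 2031:Tue 2032:Thu 2033:Fri 2034:Sat✓ 2035:Sun✓ 2036:Tue 2037:Wed 2038:Thu 2039:Fri 2040:Sun✓ 2041:Mon✓ 2042:Tue 2043:Wed 2044:Fri 2045:Sat✓ 2046:Sun✓ 2047:Mon✓ 2048:Wed 2049:Thu 2050:Fri 2051:Sat✓ 2052:Mon✓
Years with five Mondays: 2029, 2030, 2034, 2035, 2040, 2041, 2045, 2046, 2047, 2051, 2052 → 11.

11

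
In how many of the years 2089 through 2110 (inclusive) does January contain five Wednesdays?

January has 31 days; it has five Wednesdays when Wednesday falls among the first (month-length − 28) days — i.e. when January 1 is one of Wednesday/Tuesday/Monday.
January 1 by year: 2089:Sat 2090:Sun 2091:Mon✓ 2092:Tue✓ 2093:Thu 2094:Fri 2095:Sat 2096:Sun 2097:Tue✓ 2098:Wed✓ 2099:Thu 2100:Fri 2101:Sat 2102:Sun 2103:Mon✓ 2104:Tue✓ 2105:Thu 2106:Fri 2107:Sat 2108:Sun 2109:Tue✓ 2110:Wed✓
Years with five Wednesdays: 2091, 2092, 2097, 2098, 2103, 2104, 2109, 2110 → 8.

8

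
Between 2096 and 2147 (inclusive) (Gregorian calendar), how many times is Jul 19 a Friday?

Track Jul 19's weekday year by year (advancing +1, or +2 across a Feb 29):
  2096: Thu  2097: Fri (+1) ✓  2098: Sat (+1)  2099: Sun (+1)  2100: Mon (+1)
  2101: Tue (+1)  2102: Wed (+1)  2103: Thu (+1)  2104: Sat (+2)  2105: Sun (+1)
  2106: Mon (+1)  2107: Tue (+1)  2108: Thu (+2)  2109: Fri (+1) ✓  … (24 more years) …
  2134: Mon (+1)  2135: Tue (+1)  2136: Thu (+2)  2137: Fri (+1) ✓  2138: Sat (+1)
  2139: Sun (+1)  2140: Tue (+2)  2141: Wed (+1)  2142: Thu (+1)  2143: Fri (+1) ✓
  2144: Sun (+2)  2145: Mon (+1)  2146: Tue (+1)  2147: Wed (+1)
Friday years: 2097, 2109, 2115, 2120, 2126, 2137, 2143 — 7 in total.

7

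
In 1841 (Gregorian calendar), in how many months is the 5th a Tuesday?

2

Check the 5th of each month of 1841: Jan 5: Tue, Feb 5: Fri, Mar 5: Fri, Apr 5: Mon, May 5: Wed, Jun 5: Sat, Jul 5: Mon, Aug 5: Thu, Sep 5: Sun, Oct 5: Tue, Nov 5: Fri, Dec 5: Sun.
Tuesday occurs in January, October — 2 months.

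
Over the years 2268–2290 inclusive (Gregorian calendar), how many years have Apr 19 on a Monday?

4

Track Apr 19's weekday year by year (advancing +1, or +2 across a Feb 29):
  2268: Sun  2269: Mon (+1) ✓  2270: Tue (+1)  2271: Wed (+1)  2272: Fri (+2)
  2273: Sat (+1)  2274: Sun (+1)  2275: Mon (+1) ✓  2276: Wed (+2)  2277: Thu (+1)
  2278: Fri (+1)  2279: Sat (+1)  2280: Mon (+2) ✓  2281: Tue (+1)  2282: Wed (+1)
  2283: Thu (+1)  2284: Sat (+2)  2285: Sun (+1)  2286: Mon (+1) ✓  2287: Tue (+1)
  2288: Thu (+2)  2289: Fri (+1)  2290: Sat (+1)
Monday years: 2269, 2275, 2280, 2286 — 4 in total.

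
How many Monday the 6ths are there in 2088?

2

Check the 6th of each month of 2088: Jan 6: Tue, Feb 6: Fri, Mar 6: Sat, Apr 6: Tue, May 6: Thu, Jun 6: Sun, Jul 6: Tue, Aug 6: Fri, Sep 6: Mon, Oct 6: Wed, Nov 6: Sat, Dec 6: Mon.
Monday occurs in September, December — 2 months.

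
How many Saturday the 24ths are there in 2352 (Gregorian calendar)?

1

Check the 24th of each month of 2352: Jan 24: Thu, Feb 24: Sun, Mar 24: Mon, Apr 24: Thu, May 24: Sat, Jun 24: Tue, Jul 24: Thu, Aug 24: Sun, Sep 24: Wed, Oct 24: Fri, Nov 24: Mon, Dec 24: Wed.
Saturday occurs in May — 1 month.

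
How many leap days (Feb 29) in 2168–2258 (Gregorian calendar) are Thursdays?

Leap years in 2168–2258: 22 of them.
Feb 29 weekday advances by 5 (mod 7) from one leap year to the next four years later (or differs when a century non-leap intervenes).
Leap-day weekdays: 2168:Mon 2172:Sat 2176:Thu✓ 2180:Tue 2184:Sun 2188:Fri 2192:Wed 2196:Mon 2204:Wed 2208:Mon 2212:Sat 2216:Thu✓ 2220:Tue 2224:Sun 2228:Fri 2232:Wed 2236:Mon 2240:Sat 2244:Thu✓ 2248:Tue 2252:Sun 2256:Fri
Thursday: 2176, 2216, 2244 → 3.

3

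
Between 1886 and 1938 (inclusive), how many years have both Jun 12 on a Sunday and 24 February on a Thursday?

6

Check each year's weekday for Jun 12 and 24 February:
  1886: Sat/Wed  1887: Sun/Thu ✓  1888: Tue/Fri  1889: Wed/Sun  1890: Thu/Mon  1891: Fri/Tue  1892: Sun/Wed  1893: Mon/Fri  1894: Tue/Sat  1895: Wed/Sun  1896: Fri/Mon  1897: Sat/Wed  1898: Sun/Thu ✓  1899: Mon/Fri  …(25 more)…  1925: Fri/Tue  1926: Sat/Wed  1927: Sun/Thu ✓  1928: Tue/Fri  1929: Wed/Sun  1930: Thu/Mon  1931: Fri/Tue  1932: Sun/Wed  1933: Mon/Fri  1934: Tue/Sat  1935: Wed/Sun  1936: Fri/Mon  1937: Sat/Wed  1938: Sun/Thu ✓
Both conditions hold in: 1887, 1898, 1910, 1921, 1927, 1938 — 6.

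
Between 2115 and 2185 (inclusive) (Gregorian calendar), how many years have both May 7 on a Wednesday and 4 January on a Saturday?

Check each year's weekday for May 7 and 4 January:
  2115: Tue/Fri  2116: Thu/Sat  2117: Fri/Mon  2118: Sat/Tue  2119: Sun/Wed  2120: Tue/Thu  2121: Wed/Sat ✓  2122: Thu/Sun  2123: Fri/Mon  2124: Sun/Tue  2125: Mon/Thu  2126: Tue/Fri  2127: Wed/Sat ✓  2128: Fri/Sun  …(43 more)…  2172: Thu/Sat  2173: Fri/Mon  2174: Sat/Tue  2175: Sun/Wed  2176: Tue/Thu  2177: Wed/Sat ✓  2178: Thu/Sun  2179: Fri/Mon  2180: Sun/Tue  2181: Mon/Thu  2182: Tue/Fri  2183: Wed/Sat ✓  2184: Fri/Sun  2185: Sat/Tue
Both conditions hold in: 2121, 2127, 2138, 2149, 2155, 2166, 2177, 2183 — 8.

8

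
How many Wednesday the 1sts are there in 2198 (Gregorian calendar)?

1

Check the 1st of each month of 2198: Jan 1: Mon, Feb 1: Thu, Mar 1: Thu, Apr 1: Sun, May 1: Tue, Jun 1: Fri, Jul 1: Sun, Aug 1: Wed, Sep 1: Sat, Oct 1: Mon, Nov 1: Thu, Dec 1: Sat.
Wednesday occurs in August — 1 month.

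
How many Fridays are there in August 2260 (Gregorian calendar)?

5

August 2260 has 31 days and begins on Wednesday.
The first Friday is August 3.
Fridays fall on 3, 10, 17, 24, 31 — that's 5.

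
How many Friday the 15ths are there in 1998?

1

Check the 15th of each month of 1998: Jan 15: Thu, Feb 15: Sun, Mar 15: Sun, Apr 15: Wed, May 15: Fri, Jun 15: Mon, Jul 15: Wed, Aug 15: Sat, Sep 15: Tue, Oct 15: Thu, Nov 15: Sun, Dec 15: Tue.
Friday occurs in May — 1 month.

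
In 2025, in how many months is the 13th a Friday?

Check the 13th of each month of 2025: Jan 13: Mon, Feb 13: Thu, Mar 13: Thu, Apr 13: Sun, May 13: Tue, Jun 13: Fri, Jul 13: Sun, Aug 13: Wed, Sep 13: Sat, Oct 13: Mon, Nov 13: Thu, Dec 13: Sat.
Friday occurs in June — 1 month.

1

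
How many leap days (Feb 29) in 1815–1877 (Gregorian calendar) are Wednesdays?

Leap years in 1815–1877: 16 of them.
Feb 29 weekday advances by 5 (mod 7) from one leap year to the next four years later (or differs when a century non-leap intervenes).
Leap-day weekdays: 1816:Thu 1820:Tue 1824:Sun 1828:Fri 1832:Wed✓ 1836:Mon 1840:Sat 1844:Thu 1848:Tue 1852:Sun 1856:Fri 1860:Wed✓ 1864:Mon 1868:Sat 1872:Thu 1876:Tue
Wednesday: 1832, 1860 → 2.

2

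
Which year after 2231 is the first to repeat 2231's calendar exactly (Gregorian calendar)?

2242

Two years share a calendar iff Jan 1 falls on the same weekday and both are leap or both are common. 2231: Jan 1 is Saturday, common year.
2232: Jan 1 Sunday, leap
2233: Jan 1 Tuesday, common
2234: Jan 1 Wednesday, common
2235: Jan 1 Thursday, common
2236: Jan 1 Friday, leap
2237: Jan 1 Sunday, common
2238: Jan 1 Monday, common
2239: Jan 1 Tuesday, common
2240: Jan 1 Wednesday, leap
2241: Jan 1 Friday, common
2242: Jan 1 Saturday, common
2242 matches on both conditions.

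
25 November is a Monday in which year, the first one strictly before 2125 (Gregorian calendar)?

2120

From one year to the next, a fixed date's weekday advances by 1, or by 2 when a Feb 29 lies between the two dates.
2125: November 25 is Sunday.
2124: Saturday (−1)
2123: Thursday (−2)
2122: Wednesday (−1)
2121: Tuesday (−1)
2120: Monday (−1)
25 November falls on a Monday in 2120.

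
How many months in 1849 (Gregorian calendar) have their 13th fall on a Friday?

Check the 13th of each month of 1849: Jan 13: Sat, Feb 13: Tue, Mar 13: Tue, Apr 13: Fri, May 13: Sun, Jun 13: Wed, Jul 13: Fri, Aug 13: Mon, Sep 13: Thu, Oct 13: Sat, Nov 13: Tue, Dec 13: Thu.
Friday occurs in April, July — 2 months.

2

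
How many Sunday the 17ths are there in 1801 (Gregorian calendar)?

1

Check the 17th of each month of 1801: Jan 17: Sat, Feb 17: Tue, Mar 17: Tue, Apr 17: Fri, May 17: Sun, Jun 17: Wed, Jul 17: Fri, Aug 17: Mon, Sep 17: Thu, Oct 17: Sat, Nov 17: Tue, Dec 17: Thu.
Sunday occurs in May — 1 month.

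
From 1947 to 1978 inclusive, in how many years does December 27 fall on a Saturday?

Track December 27's weekday year by year (advancing +1, or +2 across a Feb 29):
  1947: Sat ✓  1948: Mon (+2)  1949: Tue (+1)  1950: Wed (+1)  1951: Thu (+1)
  1952: Sat (+2) ✓  1953: Sun (+1)  1954: Mon (+1)  1955: Tue (+1)  1956: Thu (+2)
  1957: Fri (+1)  1958: Sat (+1) ✓  1959: Sun (+1)  1960: Tue (+2)  … (4 more years) …
  1965: Mon (+1)  1966: Tue (+1)  1967: Wed (+1)  1968: Fri (+2)  1969: Sat (+1) ✓
  1970: Sun (+1)  1971: Mon (+1)  1972: Wed (+2)  1973: Thu (+1)  1974: Fri (+1)
  1975: Sat (+1) ✓  1976: Mon (+2)  1977: Tue (+1)  1978: Wed (+1)
Saturday years: 1947, 1952, 1958, 1969, 1975 — 5 in total.

5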